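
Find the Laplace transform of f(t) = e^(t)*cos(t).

L{cos(t)} = s/(s^2 + 1).
By the first shifting theorem, multiplying by e^(t) replaces s with s - 1.

(s - 1)/((s - 1)^2 + 1)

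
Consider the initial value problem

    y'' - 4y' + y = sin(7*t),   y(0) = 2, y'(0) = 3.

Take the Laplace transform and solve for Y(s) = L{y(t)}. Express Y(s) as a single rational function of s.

Y(s) = (2*s^3 - 5*s^2 + 98*s - 238)/(s^4 - 4*s^3 + 50*s^2 - 196*s + 49)

Take the Laplace transform of both sides.
The derivative rules (L{y''} = s^2 Y - s·y(0) - y'(0) and L{y'} = sY - y(0), with y(0) = 2, y'(0) = 3) turn the left side into (s^2 - 4*s + 1)Y - (2*s - 5).
The right side is L{sin(7*t)} = 7/(s^2 + 49).
So (s^2 - 4*s + 1)Y = 7/(s^2 + 49) + (2*s - 5).
Solve for Y(s) and write it as one ratio of polynomials.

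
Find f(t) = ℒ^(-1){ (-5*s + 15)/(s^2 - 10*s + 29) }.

f(t) = -5*exp(5*t)*sin(2*t) - 5*exp(5*t)*cos(2*t)

Complete the square in the denominator: s^2 - 10*s + 29 = (s - 5)^2 + 2^2.
Split the numerator to match: -5*s + 15 = -5·(s - 5) - 5·2.
Invert each term: -5·(s - 5)/((s - 5)^2 + 4) ↔ -5e^(5t)cos(2t); -5·2/((s - 5)^2 + 4) ↔ -5e^(5t)sin(2t).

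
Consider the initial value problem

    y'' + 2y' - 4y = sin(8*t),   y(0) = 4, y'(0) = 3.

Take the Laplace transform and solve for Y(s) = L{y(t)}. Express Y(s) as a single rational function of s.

Y(s) = (4*s^3 + 11*s^2 + 256*s + 712)/(s^4 + 2*s^3 + 60*s^2 + 128*s - 256)

Laplace-transform each side.
Using L{y''} = s^2 Y - s·y(0) - y'(0) and L{y'} = sY - y(0), with y(0) = 4, y'(0) = 3, the left side becomes (s^2 + 2*s - 4)Y - (4*s + 11).
The right side is L{sin(8*t)} = 8/(s^2 + 64).
So (s^2 + 2*s - 4)Y = 8/(s^2 + 64) + (4*s + 11).
Solve for Y(s) and write it as one ratio of polynomials.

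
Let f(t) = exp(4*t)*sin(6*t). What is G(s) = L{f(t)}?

G(s) = 6/((s - 4)^2 + 36)

L{sin(6t)} = 6/(s^2 + 36).
By the first shifting theorem, multiplying by e^(4t) replaces s with s - 4.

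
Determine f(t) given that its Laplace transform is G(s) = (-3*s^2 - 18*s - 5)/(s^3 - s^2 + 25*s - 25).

Factor the denominator: s^3 - s^2 + 25*s - 25 = (s - 1)*(s^2 + 25).
Partial fraction decomposition gives [-1/(s - 1)] + [-2*s/(s^2 + 25)] + [-20/(s^2 + 25)].
Invert each term: -1/(s - 1) ↔ -e^(t); -2·s/(s^2 + 25) ↔ -2cos(5t); -4·5/(s^2 + 25) ↔ -4sin(5t).

f(t) = -exp(t) - 4*sin(5*t) - 2*cos(5*t)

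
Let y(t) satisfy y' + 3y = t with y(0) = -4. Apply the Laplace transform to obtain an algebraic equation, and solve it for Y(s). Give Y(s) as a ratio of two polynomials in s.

Y(s) = (-4*s^2 + 1)/(s^3 + 3*s^2)

Apply the Laplace transform to the equation.
The derivative rules (L{y'} = sY - y(0) = sY - (-4)) turn the left side into (s + 3)Y - (-4).
The right side is L{t} = s^(-2).
So (s + 3)Y = s^(-2) + (-4).
Divide through and combine into a single rational function.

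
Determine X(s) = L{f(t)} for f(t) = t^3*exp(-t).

L{t^3} = 3!/s^4 = 6/s^4.
By the first shifting theorem, multiplying by e^(-t) replaces s with s + 1.

X(s) = 6/(s + 1)^4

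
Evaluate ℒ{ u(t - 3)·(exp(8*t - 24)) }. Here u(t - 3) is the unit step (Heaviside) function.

exp(-3*s)/(s - 8)

By the second shifting theorem, L{u(t - c)·g(t - c)} = e^(-cs)·G(s) with c = 3 and G(s) = L{g(t)}.
L{e^(8t)} = 1/(s - 8).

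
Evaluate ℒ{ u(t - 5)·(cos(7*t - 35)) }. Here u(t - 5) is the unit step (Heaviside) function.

By the second shifting theorem, L{u(t - c)·g(t - c)} = e^(-cs)·H(s) with c = 5 and H(s) = L{g(t)}.
L{cos(7t)} = s/(s^2 + 49).

s*exp(-5*s)/(s^2 + 49)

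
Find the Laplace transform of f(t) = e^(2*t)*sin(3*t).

L{sin(3t)} = 3/(s^2 + 9).
By the first shifting theorem, multiplying by e^(2t) replaces s with s - 2.

3/((s - 2)^2 + 9)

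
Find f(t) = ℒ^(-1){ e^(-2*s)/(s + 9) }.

f(t) = Heaviside(t - 2)*(exp(-9*t + 18))

The factor e^(-2s) signals a time shift by c = 2 (second shifting theorem).
L{e^(-9t)} = 1/(s + 9), so L^-1{1/(s + 9)} = e^(-9*t).
Hence the inverse is u(t - 2) times that function evaluated at t - 2.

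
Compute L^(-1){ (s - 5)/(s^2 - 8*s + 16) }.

Factor the denominator: s^2 - 8*s + 16 = (s - 4)^2.
Partial fraction decomposition gives [1/(s - 4)] + [-1/(s - 4)^2].
Invert each term: 1/(s - 4) ↔ e^(4t); -1/(s - 4)^2 ↔ -t·e^(4t).

-t*exp(4*t) + exp(4*t)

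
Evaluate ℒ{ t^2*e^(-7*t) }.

L{e^(-7t)} = 1/(s + 7).
Then apply L{t^2·g(t)} = (-1)^2 d^2/ds^2[G(s)] with G(s) = 1/(s + 7):
differentiating 2 times and applying the sign gives 2/(s + 7)^3.

2/(s + 7)^3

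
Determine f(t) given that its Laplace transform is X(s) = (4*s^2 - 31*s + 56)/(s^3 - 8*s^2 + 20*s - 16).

f(t) = -5*t*exp(2*t) - exp(4*t) + 5*exp(2*t)

Factor the denominator: s^3 - 8*s^2 + 20*s - 16 = (s - 4)*(s - 2)^2.
Partial fraction decomposition gives [5/(s - 2)] + [-5/(s - 2)^2] + [-1/(s - 4)].
Invert each term: 5/(s - 2) ↔ 5e^(2t); -5/(s - 2)^2 ↔ -5t·e^(2t); -1/(s - 4) ↔ -e^(4t).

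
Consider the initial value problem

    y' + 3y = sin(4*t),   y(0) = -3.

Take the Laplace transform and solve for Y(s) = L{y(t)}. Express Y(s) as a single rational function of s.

Transform both sides with L{·}.
With L{y'} = sY - y(0) = sY - (-3): the LHS transforms to (s + 3)Y - (-3).
The right side is L{sin(4*t)} = 4/(s^2 + 16).
So (s + 3)Y = 4/(s^2 + 16) + (-3).
Divide through and combine into a single rational function.

Y(s) = (-3*s^2 - 44)/(s^3 + 3*s^2 + 16*s + 48)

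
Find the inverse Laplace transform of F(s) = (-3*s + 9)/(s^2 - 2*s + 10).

Complete the square in the denominator: s^2 - 2*s + 10 = (s - 1)^2 + 3^2.
Split the numerator to match: -3*s + 9 = -3·(s - 1) + 2·3.
Invert each term: -3·(s - 1)/((s - 1)^2 + 9) ↔ -3e^(t)cos(3t); 2·3/((s - 1)^2 + 9) ↔ 2e^(t)sin(3t).

2*exp(t)*sin(3*t) - 3*exp(t)*cos(3*t)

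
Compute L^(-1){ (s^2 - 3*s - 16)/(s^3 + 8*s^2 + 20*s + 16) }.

-3*t*exp(-2*t) - 2*exp(-2*t) + 3*exp(-4*t)

Factor the denominator: s^3 + 8*s^2 + 20*s + 16 = (s + 2)^2*(s + 4).
Partial fraction decomposition gives [-2/(s + 2)] + [-3/(s + 2)^2] + [3/(s + 4)].
Invert each term: -2/(s + 2) ↔ -2e^(-2t); -3/(s + 2)^2 ↔ -3t·e^(-2t); 3/(s + 4) ↔ 3e^(-4t).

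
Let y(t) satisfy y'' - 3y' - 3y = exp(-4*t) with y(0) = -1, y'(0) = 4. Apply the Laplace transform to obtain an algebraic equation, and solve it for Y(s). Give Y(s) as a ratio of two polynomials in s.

Y(s) = (-s^2 + 3*s + 29)/(s^3 + s^2 - 15*s - 12)

Laplace-transform each side.
The derivative rules (L{y''} = s^2 Y - s·y(0) - y'(0) and L{y'} = sY - y(0), with y(0) = -1, y'(0) = 4) turn the left side into (s^2 - 3*s - 3)Y - (-s + 7).
The right side is L{exp(-4*t)} = 1/(s + 4).
So (s^2 - 3*s - 3)Y = 1/(s + 4) + (-s + 7).
Divide through and combine into a single rational function.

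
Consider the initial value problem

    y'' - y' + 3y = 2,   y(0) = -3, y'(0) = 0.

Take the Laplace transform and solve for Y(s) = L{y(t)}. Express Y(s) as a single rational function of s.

Apply the Laplace transform to the equation.
Using L{y''} = s^2 Y - s·y(0) - y'(0) and L{y'} = sY - y(0), with y(0) = -3, y'(0) = 0, the left side becomes (s^2 - s + 3)Y - (-3*s + 3).
The right side is L{2} = 2/s.
So (s^2 - s + 3)Y = 2/s + (-3*s + 3).
Divide through and combine into a single rational function.

Y(s) = (-3*s^2 + 3*s + 2)/(s^3 - s^2 + 3*s)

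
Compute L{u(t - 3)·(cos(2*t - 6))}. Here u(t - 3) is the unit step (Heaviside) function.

s*exp(-3*s)/(s^2 + 4)

By the second shifting theorem, L{u(t - c)·g(t - c)} = e^(-cs)·H(s) with c = 3 and H(s) = L{g(t)}.
L{cos(2t)} = s/(s^2 + 4).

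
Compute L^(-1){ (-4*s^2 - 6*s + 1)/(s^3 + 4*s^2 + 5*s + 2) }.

3*t*exp(-t) - exp(-t) - 3*exp(-2*t)

Factor the denominator: s^3 + 4*s^2 + 5*s + 2 = (s + 1)^2*(s + 2).
Partial fraction decomposition gives [-1/(s + 1)] + [3/(s + 1)^2] + [-3/(s + 2)].
Invert each term: -1/(s + 1) ↔ -e^(-t); 3/(s + 1)^2 ↔ 3t·e^(-t); -3/(s + 2) ↔ -3e^(-2t).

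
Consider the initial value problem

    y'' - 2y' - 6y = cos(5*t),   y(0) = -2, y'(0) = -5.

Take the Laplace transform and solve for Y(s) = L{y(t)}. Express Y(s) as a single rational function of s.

Take the Laplace transform of both sides.
Using L{y''} = s^2 Y - s·y(0) - y'(0) and L{y'} = sY - y(0), with y(0) = -2, y'(0) = -5, the left side becomes (s^2 - 2*s - 6)Y - (-2*s - 1).
The right side is L{cos(5*t)} = s/(s^2 + 25).
So (s^2 - 2*s - 6)Y = s/(s^2 + 25) + (-2*s - 1).
Divide through and combine into a single rational function.

Y(s) = (-2*s^3 - s^2 - 49*s - 25)/(s^4 - 2*s^3 + 19*s^2 - 50*s - 150)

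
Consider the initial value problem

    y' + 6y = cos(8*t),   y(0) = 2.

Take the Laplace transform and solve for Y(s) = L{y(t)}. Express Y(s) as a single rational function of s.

Laplace-transform each side.
Using L{y'} = sY - y(0) = sY - 2, the left side becomes (s + 6)Y - (2).
The right side is L{cos(8*t)} = s/(s^2 + 64).
So (s + 6)Y = s/(s^2 + 64) + (2).
Divide through and combine into a single rational function.

Y(s) = (2*s^2 + s + 128)/(s^3 + 6*s^2 + 64*s + 384)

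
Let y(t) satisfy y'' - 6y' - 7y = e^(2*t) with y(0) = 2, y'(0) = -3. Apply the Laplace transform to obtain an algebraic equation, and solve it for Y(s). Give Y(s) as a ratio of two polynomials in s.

Transform both sides with L{·}.
Using L{y''} = s^2 Y - s·y(0) - y'(0) and L{y'} = sY - y(0), with y(0) = 2, y'(0) = -3, the left side becomes (s^2 - 6*s - 7)Y - (2*s - 15).
The right side is L{e^(2*t)} = 1/(s - 2).
So (s^2 - 6*s - 7)Y = 1/(s - 2) + (2*s - 15).
Divide through and combine into a single rational function.

Y(s) = (2*s^2 - 19*s + 31)/(s^3 - 8*s^2 + 5*s + 14)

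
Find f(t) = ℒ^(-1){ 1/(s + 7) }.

f(t) = exp(-7*t)

Since L{e^(-7t)} = 1/(s + 7), the inverse is exp(-7*t).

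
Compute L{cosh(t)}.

s/(s^2 - 1)

L{cosh(t)} = s/(s^2 - 1).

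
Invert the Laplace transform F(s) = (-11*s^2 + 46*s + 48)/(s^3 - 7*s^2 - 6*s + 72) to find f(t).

Factor the denominator: s^3 - 7*s^2 - 6*s + 72 = (s - 6)*(s - 4)*(s + 3).
Partial fraction decomposition gives [-4/(s - 6)] + [-3/(s + 3)] + [-4/(s - 4)].
Invert each term: -4/(s - 6) ↔ -4e^(6t); -3/(s + 3) ↔ -3e^(-3t); -4/(s - 4) ↔ -4e^(4t).

f(t) = -4*exp(6*t) - 4*exp(4*t) - 3*exp(-3*t)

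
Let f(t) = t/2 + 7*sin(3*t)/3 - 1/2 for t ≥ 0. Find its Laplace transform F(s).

F(s) = 7/(s^2 + 9) - 1/(2*s) + 1/(2*s^2)

The transform is linear, so treat each term independently.
(1/2)·[L{t} = 1!/s^2 = 1/s^2]; (7/3)·[L{sin(3t)} = 3/(s^2 + 9)]; L{-1/2} = (-1/2)/s.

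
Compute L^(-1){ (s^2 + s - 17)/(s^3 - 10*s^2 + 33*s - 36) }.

5*t*exp(3*t) + 3*exp(4*t) - 2*exp(3*t)

Factor the denominator: s^3 - 10*s^2 + 33*s - 36 = (s - 4)*(s - 3)^2.
Partial fraction decomposition gives [-2/(s - 3)] + [5/(s - 3)^2] + [3/(s - 4)].
Invert each term: -2/(s - 3) ↔ -2e^(3t); 5/(s - 3)^2 ↔ 5t·e^(3t); 3/(s - 4) ↔ 3e^(4t).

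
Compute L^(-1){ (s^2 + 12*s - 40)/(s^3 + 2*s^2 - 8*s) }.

-exp(2*t) + 5 - 3*exp(-4*t)

Factor the denominator: s^3 + 2*s^2 - 8*s = s*(s - 2)*(s + 4).
Partial fraction decomposition gives [5/s] + [-1/(s - 2)] + [-3/(s + 4)].
Invert each term: 5/(s - 0) ↔ 5e^(0t); -1/(s - 2) ↔ -e^(2t); -3/(s + 4) ↔ -3e^(-4t).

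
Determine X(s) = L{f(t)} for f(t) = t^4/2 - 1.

The transform is linear, so treat each term independently.
L{-1} = -1/s; (1/2)·[L{t^4} = 4!/s^5 = 24/s^5].

X(s) = -1/s + 12/s^5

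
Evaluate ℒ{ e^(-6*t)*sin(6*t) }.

L{sin(6t)} = 6/(s^2 + 36).
By the first shifting theorem, multiplying by e^(-6t) replaces s with s + 6.

6/((s + 6)^2 + 36)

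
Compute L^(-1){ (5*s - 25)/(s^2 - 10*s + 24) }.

Rewrite the denominator: s^2 - 10*s + 24 = (s - 5)^2 - 1.
The form in (s - 5) signals a first-shifting-theorem factor e^(5t).
Since L{cosh(t)} = s/(s^2 - 1), the inverse is e^(5*t)*cosh(t), scaled by 5.

5*exp(5*t)*cosh(t)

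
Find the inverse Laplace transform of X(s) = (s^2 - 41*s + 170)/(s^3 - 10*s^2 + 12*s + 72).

-5*t*exp(6*t) - 3*exp(6*t) + 4*exp(-2*t)

Factor the denominator: s^3 - 10*s^2 + 12*s + 72 = (s - 6)^2*(s + 2).
Partial fraction decomposition gives [-3/(s - 6)] + [-5/(s - 6)^2] + [4/(s + 2)].
Invert each term: -3/(s - 6) ↔ -3e^(6t); -5/(s - 6)^2 ↔ -5t·e^(6t); 4/(s + 2) ↔ 4e^(-2t).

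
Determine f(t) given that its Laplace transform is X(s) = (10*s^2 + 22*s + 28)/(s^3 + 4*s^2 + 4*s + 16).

Factor the denominator: s^3 + 4*s^2 + 4*s + 16 = (s + 4)*(s^2 + 4).
Partial fraction decomposition gives [5/(s + 4)] + [5*s/(s^2 + 4)] + [2/(s^2 + 4)].
Invert each term: 5/(s + 4) ↔ 5e^(-4t); 5·s/(s^2 + 4) ↔ 5cos(2t); 1·2/(s^2 + 4) ↔ sin(2t).

f(t) = sin(2*t) + 5*cos(2*t) + 5*exp(-4*t)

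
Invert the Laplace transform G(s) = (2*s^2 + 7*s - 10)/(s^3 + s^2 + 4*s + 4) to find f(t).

Factor the denominator: s^3 + s^2 + 4*s + 4 = (s + 1)*(s^2 + 4).
Partial fraction decomposition gives [-3/(s + 1)] + [5*s/(s^2 + 4)] + [2/(s^2 + 4)].
Invert each term: -3/(s + 1) ↔ -3e^(-t); 5·s/(s^2 + 4) ↔ 5cos(2t); 1·2/(s^2 + 4) ↔ sin(2t).

f(t) = sin(2*t) + 5*cos(2*t) - 3*exp(-t)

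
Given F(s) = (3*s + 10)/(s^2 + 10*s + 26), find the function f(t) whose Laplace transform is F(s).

f(t) = -5*exp(-5*t)*sin(t) + 3*exp(-5*t)*cos(t)

Complete the square in the denominator: s^2 + 10*s + 26 = (s + 5)^2 + 1^2.
Split the numerator to match: 3*s + 10 = 3·(s + 5) - 5·1.
Invert each term: 3·(s + 5)/((s + 5)^2 + 1) ↔ 3e^(-5t)cos(t); -5·1/((s + 5)^2 + 1) ↔ -5e^(-5t)sin(t).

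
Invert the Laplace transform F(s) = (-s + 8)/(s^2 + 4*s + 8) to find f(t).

Complete the square in the denominator: s^2 + 4*s + 8 = (s + 2)^2 + 2^2.
Split the numerator to match: -s + 8 = -1·(s + 2) + 5·2.
Invert each term: -1·(s + 2)/((s + 2)^2 + 4) ↔ -e^(-2t)cos(2t); 5·2/((s + 2)^2 + 4) ↔ 5e^(-2t)sin(2t).

f(t) = 5*exp(-2*t)*sin(2*t) - exp(-2*t)*cos(2*t)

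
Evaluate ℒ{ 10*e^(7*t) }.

L{10} = 10/s.
By the first shifting theorem, multiplying by e^(7t) replaces s with s - 7.

10/(s - 7)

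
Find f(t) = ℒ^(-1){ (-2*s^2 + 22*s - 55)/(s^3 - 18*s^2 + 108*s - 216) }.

Factor the denominator: s^3 - 18*s^2 + 108*s - 216 = (s - 6)^3.
Partial fraction decomposition gives [-2/(s - 6)] + [-2/(s - 6)^2] + [5/(s - 6)^3].
Invert each term: -2/(s - 6) ↔ -2e^(6t); -2/(s - 6)^2 ↔ -2t·e^(6t); 5/(s - 6)^3 ↔ (5/2)t^2·e^(6t).

f(t) = 5*t^2*exp(6*t)/2 - 2*t*exp(6*t) - 2*exp(6*t)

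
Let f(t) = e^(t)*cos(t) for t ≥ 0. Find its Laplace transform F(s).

F(s) = (s - 1)/((s - 1)^2 + 1)

L{cos(t)} = s/(s^2 + 1).
By the first shifting theorem, multiplying by e^(t) replaces s with s - 1.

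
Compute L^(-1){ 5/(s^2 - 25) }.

Since L{sinh(5t)} = 5/(s^2 - 25), the inverse is sinh(5*t).

sinh(5*t)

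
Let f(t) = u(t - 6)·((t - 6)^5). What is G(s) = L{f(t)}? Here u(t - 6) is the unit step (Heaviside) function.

G(s) = 120*exp(-6*s)/s^6

By the second shifting theorem, L{u(t - c)·g(t - c)} = e^(-cs)·H(s) with c = 6 and H(s) = L{g(t)}.
L{t^5} = 5!/s^6 = 120/s^6.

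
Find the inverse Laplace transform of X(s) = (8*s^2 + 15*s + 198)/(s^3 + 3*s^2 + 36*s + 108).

sin(6*t) + 3*cos(6*t) + 5*exp(-3*t)

Factor the denominator: s^3 + 3*s^2 + 36*s + 108 = (s + 3)*(s^2 + 36).
Partial fraction decomposition gives [5/(s + 3)] + [3*s/(s^2 + 36)] + [6/(s^2 + 36)].
Invert each term: 5/(s + 3) ↔ 5e^(-3t); 3·s/(s^2 + 36) ↔ 3cos(6t); 1·6/(s^2 + 36) ↔ sin(6t).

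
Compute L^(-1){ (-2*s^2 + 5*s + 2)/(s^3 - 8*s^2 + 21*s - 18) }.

-t*exp(3*t) - 6*exp(3*t) + 4*exp(2*t)

Factor the denominator: s^3 - 8*s^2 + 21*s - 18 = (s - 3)^2*(s - 2).
Partial fraction decomposition gives [-6/(s - 3)] + [-1/(s - 3)^2] + [4/(s - 2)].
Invert each term: -6/(s - 3) ↔ -6e^(3t); -1/(s - 3)^2 ↔ -t·e^(3t); 4/(s - 2) ↔ 4e^(2t).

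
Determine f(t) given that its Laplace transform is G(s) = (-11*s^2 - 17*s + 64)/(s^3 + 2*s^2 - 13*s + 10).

Factor the denominator: s^3 + 2*s^2 - 13*s + 10 = (s - 2)*(s - 1)*(s + 5).
Partial fraction decomposition gives [-6/(s - 1)] + [-3/(s + 5)] + [-2/(s - 2)].
Invert each term: -6/(s - 1) ↔ -6e^(t); -3/(s + 5) ↔ -3e^(-5t); -2/(s - 2) ↔ -2e^(2t).

f(t) = -2*exp(2*t) - 6*exp(t) - 3*exp(-5*t)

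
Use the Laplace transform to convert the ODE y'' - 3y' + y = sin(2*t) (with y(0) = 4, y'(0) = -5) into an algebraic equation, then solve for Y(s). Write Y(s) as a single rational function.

Y(s) = (4*s^3 - 17*s^2 + 16*s - 66)/(s^4 - 3*s^3 + 5*s^2 - 12*s + 4)

Take the Laplace transform of both sides.
The derivative rules (L{y''} = s^2 Y - s·y(0) - y'(0) and L{y'} = sY - y(0), with y(0) = 4, y'(0) = -5) turn the left side into (s^2 - 3*s + 1)Y - (4*s - 17).
The right side is L{sin(2*t)} = 2/(s^2 + 4).
So (s^2 - 3*s + 1)Y = 2/(s^2 + 4) + (4*s - 17).
Solve for Y(s) and write it as one ratio of polynomials.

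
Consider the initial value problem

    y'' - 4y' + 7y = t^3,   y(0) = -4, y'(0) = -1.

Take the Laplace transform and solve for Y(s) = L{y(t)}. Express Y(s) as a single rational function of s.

Y(s) = (-4*s^5 + 15*s^4 + 6)/(s^6 - 4*s^5 + 7*s^4)

Take the Laplace transform of both sides.
Using L{y''} = s^2 Y - s·y(0) - y'(0) and L{y'} = sY - y(0), with y(0) = -4, y'(0) = -1, the left side becomes (s^2 - 4*s + 7)Y - (-4*s + 15).
The right side is L{t^3} = 6/s^4.
So (s^2 - 4*s + 7)Y = 6/s^4 + (-4*s + 15).
Isolate Y and clear denominators.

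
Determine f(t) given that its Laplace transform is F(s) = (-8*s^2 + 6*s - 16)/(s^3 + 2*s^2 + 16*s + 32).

Factor the denominator: s^3 + 2*s^2 + 16*s + 32 = (s + 2)*(s^2 + 16).
Partial fraction decomposition gives [-3/(s + 2)] + [-5*s/(s^2 + 16)] + [16/(s^2 + 16)].
Invert each term: -3/(s + 2) ↔ -3e^(-2t); -5·s/(s^2 + 16) ↔ -5cos(4t); 4·4/(s^2 + 16) ↔ 4sin(4t).

f(t) = 4*sin(4*t) - 5*cos(4*t) - 3*exp(-2*t)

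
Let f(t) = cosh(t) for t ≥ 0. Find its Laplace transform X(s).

X(s) = s/(s^2 - 1)

L{cosh(t)} = s/(s^2 - 1).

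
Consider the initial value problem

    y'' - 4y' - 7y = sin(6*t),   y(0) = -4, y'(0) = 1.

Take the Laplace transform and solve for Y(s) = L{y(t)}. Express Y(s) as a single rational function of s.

Apply the Laplace transform to the equation.
Using L{y''} = s^2 Y - s·y(0) - y'(0) and L{y'} = sY - y(0), with y(0) = -4, y'(0) = 1, the left side becomes (s^2 - 4*s - 7)Y - (-4*s + 17).
The right side is L{sin(6*t)} = 6/(s^2 + 36).
So (s^2 - 4*s - 7)Y = 6/(s^2 + 36) + (-4*s + 17).
Divide through and combine into a single rational function.

Y(s) = (-4*s^3 + 17*s^2 - 144*s + 618)/(s^4 - 4*s^3 + 29*s^2 - 144*s - 252)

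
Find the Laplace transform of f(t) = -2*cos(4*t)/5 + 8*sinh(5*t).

By linearity of the Laplace transform, transform each term separately.
(8)·[L{sinh(5t)} = 5/(s^2 - 25)]; (-2/5)·[L{cos(4t)} = s/(s^2 + 16)].

-2*s/(5*(s^2 + 16)) + 40/(s^2 - 25)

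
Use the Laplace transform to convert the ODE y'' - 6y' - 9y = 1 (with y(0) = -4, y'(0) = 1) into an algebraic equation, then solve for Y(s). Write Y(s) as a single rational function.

Laplace-transform each side.
With L{y''} = s^2 Y - s·y(0) - y'(0) and L{y'} = sY - y(0), with y(0) = -4, y'(0) = 1: the LHS transforms to (s^2 - 6*s - 9)Y - (-4*s + 25).
The right side is L{1} = 1/s.
So (s^2 - 6*s - 9)Y = 1/s + (-4*s + 25).
Divide through and combine into a single rational function.

Y(s) = (-4*s^2 + 25*s + 1)/(s^3 - 6*s^2 - 9*s)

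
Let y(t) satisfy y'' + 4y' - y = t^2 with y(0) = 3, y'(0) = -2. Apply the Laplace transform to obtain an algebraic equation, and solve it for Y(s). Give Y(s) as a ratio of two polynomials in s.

Take the Laplace transform of both sides.
The derivative rules (L{y''} = s^2 Y - s·y(0) - y'(0) and L{y'} = sY - y(0), with y(0) = 3, y'(0) = -2) turn the left side into (s^2 + 4*s - 1)Y - (3*s + 10).
The right side is L{t^2} = 2/s^3.
So (s^2 + 4*s - 1)Y = 2/s^3 + (3*s + 10).
Divide through and combine into a single rational function.

Y(s) = (3*s^4 + 10*s^3 + 2)/(s^5 + 4*s^4 - s^3)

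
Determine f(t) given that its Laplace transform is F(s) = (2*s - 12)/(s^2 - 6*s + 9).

f(t) = -6*t*exp(3*t) + 2*exp(3*t)

Factor the denominator: s^2 - 6*s + 9 = (s - 3)^2.
Partial fraction decomposition gives [2/(s - 3)] + [-6/(s - 3)^2].
Invert each term: 2/(s - 3) ↔ 2e^(3t); -6/(s - 3)^2 ↔ -6t·e^(3t).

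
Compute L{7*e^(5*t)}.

7/(s - 5)

L{7} = 7/s.
By the first shifting theorem, multiplying by e^(5t) replaces s with s - 5.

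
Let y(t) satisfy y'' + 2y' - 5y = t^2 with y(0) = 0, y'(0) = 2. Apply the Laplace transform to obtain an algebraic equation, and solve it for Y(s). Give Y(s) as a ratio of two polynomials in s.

Y(s) = (2*s^3 + 2)/(s^5 + 2*s^4 - 5*s^3)

Apply the Laplace transform to the equation.
The derivative rules (L{y''} = s^2 Y - s·y(0) - y'(0) and L{y'} = sY - y(0), with y(0) = 0, y'(0) = 2) turn the left side into (s^2 + 2*s - 5)Y - (2).
The right side is L{t^2} = 2/s^3.
So (s^2 + 2*s - 5)Y = 2/s^3 + (2).
Isolate Y and clear denominators.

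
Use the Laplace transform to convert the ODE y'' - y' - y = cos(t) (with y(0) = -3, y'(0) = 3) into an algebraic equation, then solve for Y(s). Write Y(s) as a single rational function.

Y(s) = (-3*s^3 + 6*s^2 - 2*s + 6)/(s^4 - s^3 - s - 1)

Laplace-transform each side.
With L{y''} = s^2 Y - s·y(0) - y'(0) and L{y'} = sY - y(0), with y(0) = -3, y'(0) = 3: the LHS transforms to (s^2 - s - 1)Y - (-3*s + 6).
The right side is L{cos(t)} = s/(s^2 + 1).
So (s^2 - s - 1)Y = s/(s^2 + 1) + (-3*s + 6).
Solve for Y(s) and write it as one ratio of polynomials.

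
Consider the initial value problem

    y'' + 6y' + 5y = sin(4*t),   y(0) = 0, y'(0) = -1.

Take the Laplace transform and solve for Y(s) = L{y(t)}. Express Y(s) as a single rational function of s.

Transform both sides with L{·}.
Using L{y''} = s^2 Y - s·y(0) - y'(0) and L{y'} = sY - y(0), with y(0) = 0, y'(0) = -1, the left side becomes (s^2 + 6*s + 5)Y - (-1).
The right side is L{sin(4*t)} = 4/(s^2 + 16).
So (s^2 + 6*s + 5)Y = 4/(s^2 + 16) + (-1).
Divide through and combine into a single rational function.

Y(s) = (-s^2 - 12)/(s^4 + 6*s^3 + 21*s^2 + 96*s + 80)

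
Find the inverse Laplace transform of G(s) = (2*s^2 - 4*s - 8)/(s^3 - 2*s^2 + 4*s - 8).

-exp(2*t) + sin(2*t) + 3*cos(2*t)

Factor the denominator: s^3 - 2*s^2 + 4*s - 8 = (s - 2)*(s^2 + 4).
Partial fraction decomposition gives [-1/(s - 2)] + [3*s/(s^2 + 4)] + [2/(s^2 + 4)].
Invert each term: -1/(s - 2) ↔ -e^(2t); 3·s/(s^2 + 4) ↔ 3cos(2t); 1·2/(s^2 + 4) ↔ sin(2t).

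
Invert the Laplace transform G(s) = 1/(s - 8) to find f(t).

Since L{e^(8t)} = 1/(s - 8), the inverse is exp(8*t).

f(t) = exp(8*t)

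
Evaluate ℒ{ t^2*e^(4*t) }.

L{t^2} = 2!/s^3 = 2/s^3.
By the first shifting theorem, multiplying by e^(4t) replaces s with s - 4.

2/(s - 4)^3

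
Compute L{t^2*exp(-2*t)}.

2/(s + 2)^3

L{e^(-2t)} = 1/(s + 2).
Then apply L{t^2·g(t)} = (-1)^2 d^2/ds^2[H(s)] with H(s) = 1/(s + 2):
differentiating 2 times and applying the sign gives 2/(s + 2)^3.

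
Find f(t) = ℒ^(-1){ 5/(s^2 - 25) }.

f(t) = sinh(5*t)

Since L{sinh(5t)} = 5/(s^2 - 25), the inverse is sinh(5*t).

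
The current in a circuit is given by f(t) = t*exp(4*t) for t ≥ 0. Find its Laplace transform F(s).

F(s) = (s - 4)^(-2)

L{e^(4t)} = 1/(s - 4).
Then apply L{t·g(t)} = -d/ds[G(s)] with G(s) = 1/(s - 4):
differentiating 1 time and applying the sign gives (s - 4)^(-2).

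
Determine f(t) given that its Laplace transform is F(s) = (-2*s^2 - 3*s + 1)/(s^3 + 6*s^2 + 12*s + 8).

f(t) = -t^2*exp(-2*t)/2 + 5*t*exp(-2*t) - 2*exp(-2*t)

Factor the denominator: s^3 + 6*s^2 + 12*s + 8 = (s + 2)^3.
Partial fraction decomposition gives [-2/(s + 2)] + [5/(s + 2)^2] + [-1/(s + 2)^3].
Invert each term: -2/(s + 2) ↔ -2e^(-2t); 5/(s + 2)^2 ↔ 5t·e^(-2t); -1/(s + 2)^3 ↔ (-1/2)t^2·e^(-2t).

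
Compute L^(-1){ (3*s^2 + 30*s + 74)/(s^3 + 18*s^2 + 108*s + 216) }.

t^2*exp(-6*t) - 6*t*exp(-6*t) + 3*exp(-6*t)

Factor the denominator: s^3 + 18*s^2 + 108*s + 216 = (s + 6)^3.
Partial fraction decomposition gives [3/(s + 6)] + [-6/(s + 6)^2] + [2/(s + 6)^3].
Invert each term: 3/(s + 6) ↔ 3e^(-6t); -6/(s + 6)^2 ↔ -6t·e^(-6t); 2/(s + 6)^3 ↔ (1)t^2·e^(-6t).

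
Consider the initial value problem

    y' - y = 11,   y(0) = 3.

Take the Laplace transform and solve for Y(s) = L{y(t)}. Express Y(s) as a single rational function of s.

Y(s) = (3*s + 11)/(s^2 - s)

Laplace-transform each side.
Using L{y'} = sY - y(0) = sY - 3, the left side becomes (s - 1)Y - (3).
The right side is L{11} = 11/s.
So (s - 1)Y = 11/s + (3).
Isolate Y and clear denominators.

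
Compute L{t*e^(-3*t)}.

(s + 3)^(-2)

L{e^(-3t)} = 1/(s + 3).
Then apply L{t·g(t)} = -d/ds[H(s)] with H(s) = 1/(s + 3):
differentiating 1 time and applying the sign gives (s + 3)^(-2).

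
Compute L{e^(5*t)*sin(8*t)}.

8/((s - 5)^2 + 64)

L{sin(8t)} = 8/(s^2 + 64).
By the first shifting theorem, multiplying by e^(5t) replaces s with s - 5.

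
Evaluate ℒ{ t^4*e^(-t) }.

L{t^4} = 4!/s^5 = 24/s^5.
By the first shifting theorem, multiplying by e^(-t) replaces s with s + 1.

24/(s + 1)^5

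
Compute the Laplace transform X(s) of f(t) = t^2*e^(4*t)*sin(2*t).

X(s) = 4*(3*s^2 - 24*s + 44)/(s^2 - 8*s + 20)^3

L{sin(2t)} = 2/(s^2 + 4).
Multiplying by e^(4t) shifts s → s - 4, so L{e^(4*t)*sin(2*t)} = 2/((s - 4)^2 + 4).
Then apply L{t^2·g(t)} = (-1)^2 d^2/ds^2[G(s)] with G(s) = 2/((s - 4)^2 + 4):
differentiating 2 times and applying the sign gives 4*(3*s^2 - 24*s + 44)/(s^2 - 8*s + 20)^3.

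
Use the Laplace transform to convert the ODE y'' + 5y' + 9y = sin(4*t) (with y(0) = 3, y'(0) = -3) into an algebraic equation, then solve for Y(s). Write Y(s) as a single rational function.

Y(s) = (3*s^3 + 12*s^2 + 48*s + 196)/(s^4 + 5*s^3 + 25*s^2 + 80*s + 144)

Take the Laplace transform of both sides.
The derivative rules (L{y''} = s^2 Y - s·y(0) - y'(0) and L{y'} = sY - y(0), with y(0) = 3, y'(0) = -3) turn the left side into (s^2 + 5*s + 9)Y - (3*s + 12).
The right side is L{sin(4*t)} = 4/(s^2 + 16).
So (s^2 + 5*s + 9)Y = 4/(s^2 + 16) + (3*s + 12).
Divide through and combine into a single rational function.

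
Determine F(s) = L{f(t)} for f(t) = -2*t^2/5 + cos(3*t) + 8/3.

Apply the Laplace transform termwise.
L{cos(3t)} = s/(s^2 + 9); (-2/5)·[L{t^2} = 2!/s^3 = 2/s^3]; L{8/3} = (8/3)/s.

F(s) = s/(s^2 + 9) + 8/(3*s) - 4/(5*s^3)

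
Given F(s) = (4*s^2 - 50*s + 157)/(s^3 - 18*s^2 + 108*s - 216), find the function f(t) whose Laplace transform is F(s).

Factor the denominator: s^3 - 18*s^2 + 108*s - 216 = (s - 6)^3.
Partial fraction decomposition gives [4/(s - 6)] + [-2/(s - 6)^2] + [(s - 6)^(-3)].
Invert each term: 4/(s - 6) ↔ 4e^(6t); -2/(s - 6)^2 ↔ -2t·e^(6t); 1/(s - 6)^3 ↔ (1/2)t^2·e^(6t).

f(t) = t^2*exp(6*t)/2 - 2*t*exp(6*t) + 4*exp(6*t)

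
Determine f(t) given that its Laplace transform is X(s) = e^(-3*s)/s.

The factor e^(-3s) signals a time shift by c = 3 (second shifting theorem).
L{1} = 1/s, so L^-1{1/s} = 1.
Hence the inverse is u(t - 3) times that function evaluated at t - 3.

f(t) = Heaviside(t - 3)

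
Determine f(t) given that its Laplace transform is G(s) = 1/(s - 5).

f(t) = exp(5*t)

Since L{e^(5t)} = 1/(s - 5), the inverse is exp(5*t).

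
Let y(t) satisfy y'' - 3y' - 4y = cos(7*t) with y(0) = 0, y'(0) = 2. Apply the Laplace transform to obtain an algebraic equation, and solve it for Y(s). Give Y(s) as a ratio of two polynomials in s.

Y(s) = (2*s^2 + s + 98)/(s^4 - 3*s^3 + 45*s^2 - 147*s - 196)

Apply the Laplace transform to the equation.
With L{y''} = s^2 Y - s·y(0) - y'(0) and L{y'} = sY - y(0), with y(0) = 0, y'(0) = 2: the LHS transforms to (s^2 - 3*s - 4)Y - (2).
The right side is L{cos(7*t)} = s/(s^2 + 49).
So (s^2 - 3*s - 4)Y = s/(s^2 + 49) + (2).
Isolate Y and clear denominators.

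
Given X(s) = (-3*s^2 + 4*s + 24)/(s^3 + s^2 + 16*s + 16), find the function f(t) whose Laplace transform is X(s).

Factor the denominator: s^3 + s^2 + 16*s + 16 = (s + 1)*(s^2 + 16).
Partial fraction decomposition gives [1/(s + 1)] + [-4*s/(s^2 + 16)] + [8/(s^2 + 16)].
Invert each term: 1/(s + 1) ↔ e^(-t); -4·s/(s^2 + 16) ↔ -4cos(4t); 2·4/(s^2 + 16) ↔ 2sin(4t).

f(t) = 2*sin(4*t) - 4*cos(4*t) + exp(-t)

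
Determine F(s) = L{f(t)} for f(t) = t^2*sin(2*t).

L{sin(2t)} = 2/(s^2 + 4).
Then apply L{t^2·g(t)} = (-1)^2 d^2/ds^2[G(s)] with G(s) = 2/(s^2 + 4):
differentiating 2 times and applying the sign gives 4*(3*s^2 - 4)/(s^2 + 4)^3.

F(s) = 4*(3*s^2 - 4)/(s^2 + 4)^3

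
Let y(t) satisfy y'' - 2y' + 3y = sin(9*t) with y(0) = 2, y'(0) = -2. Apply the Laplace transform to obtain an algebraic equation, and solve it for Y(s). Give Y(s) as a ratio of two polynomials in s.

Y(s) = (2*s^3 - 6*s^2 + 162*s - 477)/(s^4 - 2*s^3 + 84*s^2 - 162*s + 243)

Laplace-transform each side.
The derivative rules (L{y''} = s^2 Y - s·y(0) - y'(0) and L{y'} = sY - y(0), with y(0) = 2, y'(0) = -2) turn the left side into (s^2 - 2*s + 3)Y - (2*s - 6).
The right side is L{sin(9*t)} = 9/(s^2 + 81).
So (s^2 - 2*s + 3)Y = 9/(s^2 + 81) + (2*s - 6).
Isolate Y and clear denominators.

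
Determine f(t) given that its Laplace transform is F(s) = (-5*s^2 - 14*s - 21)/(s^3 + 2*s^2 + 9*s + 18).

Factor the denominator: s^3 + 2*s^2 + 9*s + 18 = (s + 2)*(s^2 + 9).
Partial fraction decomposition gives [-1/(s + 2)] + [-4*s/(s^2 + 9)] + [-6/(s^2 + 9)].
Invert each term: -1/(s + 2) ↔ -e^(-2t); -4·s/(s^2 + 9) ↔ -4cos(3t); -2·3/(s^2 + 9) ↔ -2sin(3t).

f(t) = -2*sin(3*t) - 4*cos(3*t) - exp(-2*t)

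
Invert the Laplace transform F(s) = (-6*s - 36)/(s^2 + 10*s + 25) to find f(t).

f(t) = -6*t*exp(-5*t) - 6*exp(-5*t)

Factor the denominator: s^2 + 10*s + 25 = (s + 5)^2.
Partial fraction decomposition gives [-6/(s + 5)] + [-6/(s + 5)^2].
Invert each term: -6/(s + 5) ↔ -6e^(-5t); -6/(s + 5)^2 ↔ -6t·e^(-5t).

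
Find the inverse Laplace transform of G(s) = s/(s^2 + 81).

cos(9*t)

Since L{cos(9t)} = s/(s^2 + 81), the inverse is cos(9*t).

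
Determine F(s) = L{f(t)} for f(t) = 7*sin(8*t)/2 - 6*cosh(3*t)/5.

F(s) = -6*s/(5*(s^2 - 9)) + 28/(s^2 + 64)

By linearity of the Laplace transform, transform each term separately.
(-6/5)·[L{cosh(3t)} = s/(s^2 - 9)]; (7/2)·[L{sin(8t)} = 8/(s^2 + 64)].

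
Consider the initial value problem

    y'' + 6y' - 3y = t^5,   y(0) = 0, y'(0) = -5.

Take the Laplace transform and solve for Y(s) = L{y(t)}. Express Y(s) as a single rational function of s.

Take the Laplace transform of both sides.
The derivative rules (L{y''} = s^2 Y - s·y(0) - y'(0) and L{y'} = sY - y(0), with y(0) = 0, y'(0) = -5) turn the left side into (s^2 + 6*s - 3)Y - (-5).
The right side is L{t^5} = 120/s^6.
So (s^2 + 6*s - 3)Y = 120/s^6 + (-5).
Solve for Y(s) and write it as one ratio of polynomials.

Y(s) = (-5*s^6 + 120)/(s^8 + 6*s^7 - 3*s^6)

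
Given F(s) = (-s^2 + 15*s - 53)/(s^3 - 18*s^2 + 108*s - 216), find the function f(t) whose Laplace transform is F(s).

Factor the denominator: s^3 - 18*s^2 + 108*s - 216 = (s - 6)^3.
Partial fraction decomposition gives [-1/(s - 6)] + [3/(s - 6)^2] + [(s - 6)^(-3)].
Invert each term: -1/(s - 6) ↔ -e^(6t); 3/(s - 6)^2 ↔ 3t·e^(6t); 1/(s - 6)^3 ↔ (1/2)t^2·e^(6t).

f(t) = t^2*exp(6*t)/2 + 3*t*exp(6*t) - exp(6*t)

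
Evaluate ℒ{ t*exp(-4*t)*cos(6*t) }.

(s - 2)*(s + 10)/(s^2 + 8*s + 52)^2

L{cos(6t)} = s/(s^2 + 36).
Multiplying by e^(-4t) shifts s → s + 4, so L{exp(-4*t)*cos(6*t)} = (s + 4)/((s + 4)^2 + 36).
Then apply L{t·g(t)} = -d/ds[G(s)] with G(s) = (s + 4)/((s + 4)^2 + 36):
differentiating 1 time and applying the sign gives (s - 2)*(s + 10)/(s^2 + 8*s + 52)^2.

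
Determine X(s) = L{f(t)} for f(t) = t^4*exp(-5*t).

L{t^4} = 4!/s^5 = 24/s^5.
By the first shifting theorem, multiplying by e^(-5t) replaces s with s + 5.

X(s) = 24/(s + 5)^5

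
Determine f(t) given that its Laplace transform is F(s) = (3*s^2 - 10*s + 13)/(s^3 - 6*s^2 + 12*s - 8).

Factor the denominator: s^3 - 6*s^2 + 12*s - 8 = (s - 2)^3.
Partial fraction decomposition gives [3/(s - 2)] + [2/(s - 2)^2] + [5/(s - 2)^3].
Invert each term: 3/(s - 2) ↔ 3e^(2t); 2/(s - 2)^2 ↔ 2t·e^(2t); 5/(s - 2)^3 ↔ (5/2)t^2·e^(2t).

f(t) = 5*t^2*exp(2*t)/2 + 2*t*exp(2*t) + 3*exp(2*t)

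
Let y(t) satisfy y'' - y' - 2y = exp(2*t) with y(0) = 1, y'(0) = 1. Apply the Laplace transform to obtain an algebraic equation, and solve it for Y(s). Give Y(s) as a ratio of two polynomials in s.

Apply the Laplace transform to the equation.
The derivative rules (L{y''} = s^2 Y - s·y(0) - y'(0) and L{y'} = sY - y(0), with y(0) = 1, y'(0) = 1) turn the left side into (s^2 - s - 2)Y - (s).
The right side is L{exp(2*t)} = 1/(s - 2).
So (s^2 - s - 2)Y = 1/(s - 2) + (s).
Divide through and combine into a single rational function.

Y(s) = (s^2 - 2*s + 1)/(s^3 - 3*s^2 + 4)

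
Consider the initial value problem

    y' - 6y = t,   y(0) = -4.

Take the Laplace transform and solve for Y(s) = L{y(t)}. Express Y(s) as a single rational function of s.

Take the Laplace transform of both sides.
Using L{y'} = sY - y(0) = sY - (-4), the left side becomes (s - 6)Y - (-4).
The right side is L{t} = s^(-2).
So (s - 6)Y = s^(-2) + (-4).
Divide through and combine into a single rational function.

Y(s) = (-4*s^2 + 1)/(s^3 - 6*s^2)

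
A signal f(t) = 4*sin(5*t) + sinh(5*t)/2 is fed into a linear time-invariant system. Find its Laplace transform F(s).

Apply the Laplace transform termwise.
(1/2)·[L{sinh(5t)} = 5/(s^2 - 25)]; (4)·[L{sin(5t)} = 5/(s^2 + 25)].

F(s) = 20/(s^2 + 25) + 5/(2*(s^2 - 25))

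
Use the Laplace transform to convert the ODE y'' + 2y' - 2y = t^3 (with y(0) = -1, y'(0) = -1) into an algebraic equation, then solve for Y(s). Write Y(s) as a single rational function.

Y(s) = (-s^5 - 3*s^4 + 6)/(s^6 + 2*s^5 - 2*s^4)

Transform both sides with L{·}.
The derivative rules (L{y''} = s^2 Y - s·y(0) - y'(0) and L{y'} = sY - y(0), with y(0) = -1, y'(0) = -1) turn the left side into (s^2 + 2*s - 2)Y - (-s - 3).
The right side is L{t^3} = 6/s^4.
So (s^2 + 2*s - 2)Y = 6/s^4 + (-s - 3).
Solve for Y(s) and write it as one ratio of polynomials.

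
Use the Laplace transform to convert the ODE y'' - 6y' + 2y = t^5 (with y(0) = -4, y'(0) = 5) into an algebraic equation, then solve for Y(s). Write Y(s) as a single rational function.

Laplace-transform each side.
The derivative rules (L{y''} = s^2 Y - s·y(0) - y'(0) and L{y'} = sY - y(0), with y(0) = -4, y'(0) = 5) turn the left side into (s^2 - 6*s + 2)Y - (-4*s + 29).
The right side is L{t^5} = 120/s^6.
So (s^2 - 6*s + 2)Y = 120/s^6 + (-4*s + 29).
Isolate Y and clear denominators.

Y(s) = (-4*s^7 + 29*s^6 + 120)/(s^8 - 6*s^7 + 2*s^6)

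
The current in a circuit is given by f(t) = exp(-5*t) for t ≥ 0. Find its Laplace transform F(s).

L{e^(-5t)} = 1/(s + 5).

F(s) = 1/(s + 5)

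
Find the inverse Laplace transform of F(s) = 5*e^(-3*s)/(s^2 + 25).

Heaviside(t - 3)*(sin(5*t - 15))

The factor e^(-3s) signals a time shift by c = 3 (second shifting theorem).
L{sin(5t)} = 5/(s^2 + 25), so L^-1{5/(s^2 + 25)} = sin(5*t).
Hence the inverse is u(t - 3) times that function evaluated at t - 3.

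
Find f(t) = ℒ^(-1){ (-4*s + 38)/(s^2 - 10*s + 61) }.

Complete the square in the denominator: s^2 - 10*s + 61 = (s - 5)^2 + 6^2.
Split the numerator to match: -4*s + 38 = -4·(s - 5) + 3·6.
Invert each term: -4·(s - 5)/((s - 5)^2 + 36) ↔ -4e^(5t)cos(6t); 3·6/((s - 5)^2 + 36) ↔ 3e^(5t)sin(6t).

f(t) = 3*exp(5*t)*sin(6*t) - 4*exp(5*t)*cos(6*t)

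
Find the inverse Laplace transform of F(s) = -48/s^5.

Since L{t^4} = 4!/s^5 = 24/s^5, the inverse is t^4, scaled by -2.

-2*t^4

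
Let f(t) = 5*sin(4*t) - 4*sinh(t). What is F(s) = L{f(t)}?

F(s) = 20/(s^2 + 16) - 4/(s^2 - 1)

The transform is linear, so treat each term independently.
(-4)·[L{sinh(t)} = 1/(s^2 - 1)]; (5)·[L{sin(4t)} = 4/(s^2 + 16)].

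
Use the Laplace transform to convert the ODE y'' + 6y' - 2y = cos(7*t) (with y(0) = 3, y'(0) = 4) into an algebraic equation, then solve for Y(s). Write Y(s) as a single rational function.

Laplace-transform each side.
Using L{y''} = s^2 Y - s·y(0) - y'(0) and L{y'} = sY - y(0), with y(0) = 3, y'(0) = 4, the left side becomes (s^2 + 6*s - 2)Y - (3*s + 22).
The right side is L{cos(7*t)} = s/(s^2 + 49).
So (s^2 + 6*s - 2)Y = s/(s^2 + 49) + (3*s + 22).
Isolate Y and clear denominators.

Y(s) = (3*s^3 + 22*s^2 + 148*s + 1078)/(s^4 + 6*s^3 + 47*s^2 + 294*s - 98)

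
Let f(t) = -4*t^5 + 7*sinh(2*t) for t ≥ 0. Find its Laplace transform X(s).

X(s) = 14/(s^2 - 4) - 480/s^6

The transform is linear, so treat each term independently.
(7)·[L{sinh(2t)} = 2/(s^2 - 4)]; (-4)·[L{t^5} = 5!/s^6 = 120/s^6].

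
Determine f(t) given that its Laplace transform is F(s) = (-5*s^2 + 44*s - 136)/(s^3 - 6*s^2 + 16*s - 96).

f(t) = -exp(6*t) + 5*sin(4*t) - 4*cos(4*t)

Factor the denominator: s^3 - 6*s^2 + 16*s - 96 = (s - 6)*(s^2 + 16).
Partial fraction decomposition gives [-1/(s - 6)] + [-4*s/(s^2 + 16)] + [20/(s^2 + 16)].
Invert each term: -1/(s - 6) ↔ -e^(6t); -4·s/(s^2 + 16) ↔ -4cos(4t); 5·4/(s^2 + 16) ↔ 5sin(4t).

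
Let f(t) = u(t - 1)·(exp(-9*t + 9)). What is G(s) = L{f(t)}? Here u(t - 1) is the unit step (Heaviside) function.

By the second shifting theorem, L{u(t - c)·g(t - c)} = e^(-cs)·H(s) with c = 1 and H(s) = L{g(t)}.
L{e^(-9t)} = 1/(s + 9).

G(s) = exp(-s)/(s + 9)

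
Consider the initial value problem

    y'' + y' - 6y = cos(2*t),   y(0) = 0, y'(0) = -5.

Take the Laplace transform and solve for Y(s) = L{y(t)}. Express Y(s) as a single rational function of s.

Transform both sides with L{·}.
The derivative rules (L{y''} = s^2 Y - s·y(0) - y'(0) and L{y'} = sY - y(0), with y(0) = 0, y'(0) = -5) turn the left side into (s^2 + s - 6)Y - (-5).
The right side is L{cos(2*t)} = s/(s^2 + 4).
So (s^2 + s - 6)Y = s/(s^2 + 4) + (-5).
Solve for Y(s) and write it as one ratio of polynomials.

Y(s) = (-5*s^2 + s - 20)/(s^4 + s^3 - 2*s^2 + 4*s - 24)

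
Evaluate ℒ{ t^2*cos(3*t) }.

L{cos(3t)} = s/(s^2 + 9).
Then apply L{t^2·g(t)} = (-1)^2 d^2/ds^2[G(s)] with G(s) = s/(s^2 + 9):
differentiating 2 times and applying the sign gives 2*s*(s^2 - 27)/(s^2 + 9)^3.

2*s*(s^2 - 27)/(s^2 + 9)^3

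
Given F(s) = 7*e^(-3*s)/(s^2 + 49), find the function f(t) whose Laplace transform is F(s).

f(t) = Heaviside(t - 3)*(sin(7*t - 21))

The factor e^(-3s) signals a time shift by c = 3 (second shifting theorem).
L{sin(7t)} = 7/(s^2 + 49), so L^-1{7/(s^2 + 49)} = sin(7*t).
Hence the inverse is u(t - 3) times that function evaluated at t - 3.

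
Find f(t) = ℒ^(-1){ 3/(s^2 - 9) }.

Since L{sinh(3t)} = 3/(s^2 - 9), the inverse is sinh(3*t).

f(t) = sinh(3*t)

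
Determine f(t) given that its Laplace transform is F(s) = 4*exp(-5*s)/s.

f(t) = Heaviside(t - 5)*(4)

The factor e^(-5s) signals a time shift by c = 5 (second shifting theorem).
L{4} = 4/s, so L^-1{4/s} = 4.
Hence the inverse is u(t - 5) times that function evaluated at t - 5.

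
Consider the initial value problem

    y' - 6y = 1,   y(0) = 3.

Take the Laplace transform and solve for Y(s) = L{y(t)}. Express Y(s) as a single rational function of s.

Y(s) = (3*s + 1)/(s^2 - 6*s)

Apply the Laplace transform to the equation.
Using L{y'} = sY - y(0) = sY - 3, the left side becomes (s - 6)Y - (3).
The right side is L{1} = 1/s.
So (s - 6)Y = 1/s + (3).
Divide through and combine into a single rational function.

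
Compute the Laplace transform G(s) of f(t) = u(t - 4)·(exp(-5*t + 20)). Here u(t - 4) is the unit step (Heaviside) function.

By the second shifting theorem, L{u(t - c)·g(t - c)} = e^(-cs)·H(s) with c = 4 and H(s) = L{g(t)}.
L{e^(-5t)} = 1/(s + 5).

G(s) = exp(-4*s)/(s + 5)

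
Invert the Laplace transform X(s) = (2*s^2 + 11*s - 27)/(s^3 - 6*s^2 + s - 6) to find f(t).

Factor the denominator: s^3 - 6*s^2 + s - 6 = (s - 6)*(s^2 + 1).
Partial fraction decomposition gives [3/(s - 6)] + [-s/(s^2 + 1)] + [5/(s^2 + 1)].
Invert each term: 3/(s - 6) ↔ 3e^(6t); -1·s/(s^2 + 1) ↔ -cos(t); 5·1/(s^2 + 1) ↔ 5sin(t).

f(t) = 3*exp(6*t) + 5*sin(t) - cos(t)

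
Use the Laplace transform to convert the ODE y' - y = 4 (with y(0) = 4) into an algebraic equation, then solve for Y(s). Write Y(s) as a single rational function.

Apply the Laplace transform to the equation.
Using L{y'} = sY - y(0) = sY - 4, the left side becomes (s - 1)Y - (4).
The right side is L{4} = 4/s.
So (s - 1)Y = 4/s + (4).
Divide through and combine into a single rational function.

Y(s) = (4*s + 4)/(s^2 - s)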